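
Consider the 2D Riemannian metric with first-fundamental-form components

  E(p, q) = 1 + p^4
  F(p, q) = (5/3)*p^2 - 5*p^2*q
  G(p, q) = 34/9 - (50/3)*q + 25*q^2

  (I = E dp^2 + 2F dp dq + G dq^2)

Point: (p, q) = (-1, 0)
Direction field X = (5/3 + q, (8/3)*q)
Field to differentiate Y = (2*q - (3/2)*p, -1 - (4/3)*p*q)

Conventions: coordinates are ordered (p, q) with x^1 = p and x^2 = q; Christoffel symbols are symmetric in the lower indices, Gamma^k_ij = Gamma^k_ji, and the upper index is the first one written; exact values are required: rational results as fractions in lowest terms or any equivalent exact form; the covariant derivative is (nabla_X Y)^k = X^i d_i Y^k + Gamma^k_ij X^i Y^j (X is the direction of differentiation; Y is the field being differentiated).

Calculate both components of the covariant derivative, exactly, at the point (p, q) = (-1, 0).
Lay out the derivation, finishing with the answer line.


E = 2, F = 5/3, G = 34/9 at the point
E_p = -4, E_q = 0, F_p = -10/3, F_q = -5, G_p = 0, G_q = -50/3
EG - F^2 = 43/9;  g^inv = (9/43) * [[34/9, -5/3], [-5/3, 2]]
first-kind symbols [ij,l] = (1/2)(d_i g_jl + d_j g_il - d_l g_ij): [pp,p] = E_p/2 = -2, [pp,q] = F_p - E_q/2 = -10/3, [pq,p] = E_q/2 = 0, [pq,q] = G_p/2 = 0, [qq,p] = F_q - G_p/2 = -5, [qq,q] = G_q/2 = -25/3
Gamma^p_ij = (G*[ij,p] - F*[ij,q])/(EG - F^2), Gamma^q_ij = (E*[ij,q] - F*[ij,p])/(EG - F^2)
Gamma_ppp = -18/43, Gamma_ppq = 0, Gamma_pqq = -45/43, Gamma_qpp = -30/43, Gamma_qpq = 0, Gamma_qqq = -75/43
X = (5/3, 0), Y = (3/2, -1) at the point

Answer: (nabla_X Y)^p = -305/86, (nabla_X Y)^q = -75/43


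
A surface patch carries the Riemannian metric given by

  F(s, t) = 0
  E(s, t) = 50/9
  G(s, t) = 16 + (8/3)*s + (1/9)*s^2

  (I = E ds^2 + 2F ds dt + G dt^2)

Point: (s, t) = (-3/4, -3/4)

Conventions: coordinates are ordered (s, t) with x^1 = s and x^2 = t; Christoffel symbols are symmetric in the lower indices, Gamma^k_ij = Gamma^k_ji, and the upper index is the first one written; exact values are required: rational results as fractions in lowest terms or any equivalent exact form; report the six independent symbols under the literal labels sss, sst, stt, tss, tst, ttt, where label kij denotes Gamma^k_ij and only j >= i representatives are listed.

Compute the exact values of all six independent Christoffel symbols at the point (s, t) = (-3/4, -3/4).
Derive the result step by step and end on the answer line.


E = 50/9, F = 0, G = 225/16 at the point
E_s = 0, E_t = 0, F_s = 0, F_t = 0, G_s = 5/2, G_t = 0
EG - F^2 = 625/8;  g^inv = (8/625) * [[225/16, 0], [0, 50/9]]
first-kind symbols [ij,l] = (1/2)(d_i g_jl + d_j g_il - d_l g_ij): [ss,s] = E_s/2 = 0, [ss,t] = F_s - E_t/2 = 0, [st,s] = E_t/2 = 0, [st,t] = G_s/2 = 5/4, [tt,s] = F_t - G_s/2 = -5/4, [tt,t] = G_t/2 = 0
Gamma^s_ij = (G*[ij,s] - F*[ij,t])/(EG - F^2), Gamma^t_ij = (E*[ij,t] - F*[ij,s])/(EG - F^2)

Answer: Gamma_sss = 0, Gamma_sst = 0, Gamma_stt = -9/40, Gamma_tss = 0, Gamma_tst = 4/45, Gamma_ttt = 0


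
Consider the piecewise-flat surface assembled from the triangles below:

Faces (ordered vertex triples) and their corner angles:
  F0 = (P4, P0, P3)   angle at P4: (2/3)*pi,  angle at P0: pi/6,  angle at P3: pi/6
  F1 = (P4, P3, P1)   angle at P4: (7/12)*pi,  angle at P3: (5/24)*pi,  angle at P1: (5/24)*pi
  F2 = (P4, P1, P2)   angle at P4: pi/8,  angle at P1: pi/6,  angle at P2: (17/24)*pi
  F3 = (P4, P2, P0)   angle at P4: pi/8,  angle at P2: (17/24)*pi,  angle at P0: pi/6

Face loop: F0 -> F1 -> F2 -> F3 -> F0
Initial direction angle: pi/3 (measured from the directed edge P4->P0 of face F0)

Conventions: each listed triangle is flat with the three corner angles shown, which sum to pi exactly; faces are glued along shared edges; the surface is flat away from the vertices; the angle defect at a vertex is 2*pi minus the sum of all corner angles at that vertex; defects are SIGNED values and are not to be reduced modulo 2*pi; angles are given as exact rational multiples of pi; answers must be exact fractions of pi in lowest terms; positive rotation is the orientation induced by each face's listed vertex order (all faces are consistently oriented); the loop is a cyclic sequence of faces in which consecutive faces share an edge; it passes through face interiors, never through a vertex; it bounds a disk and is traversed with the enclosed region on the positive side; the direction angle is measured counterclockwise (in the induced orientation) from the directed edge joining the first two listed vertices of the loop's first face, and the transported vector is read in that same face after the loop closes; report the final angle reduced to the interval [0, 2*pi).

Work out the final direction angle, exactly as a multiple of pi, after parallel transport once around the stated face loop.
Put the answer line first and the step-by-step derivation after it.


Answer: final direction angle = (5/6)*pi

enclosed vertex P4: corner angles sum to (3/2)*pi, defect = 2*pi - (3/2)*pi = pi/2
holonomy = initial angle + sum of enclosed defects (mod 2*pi), positive in the induced orientation
final angle = pi/3 + pi/2 = (5/6)*pi (mod 2*pi)


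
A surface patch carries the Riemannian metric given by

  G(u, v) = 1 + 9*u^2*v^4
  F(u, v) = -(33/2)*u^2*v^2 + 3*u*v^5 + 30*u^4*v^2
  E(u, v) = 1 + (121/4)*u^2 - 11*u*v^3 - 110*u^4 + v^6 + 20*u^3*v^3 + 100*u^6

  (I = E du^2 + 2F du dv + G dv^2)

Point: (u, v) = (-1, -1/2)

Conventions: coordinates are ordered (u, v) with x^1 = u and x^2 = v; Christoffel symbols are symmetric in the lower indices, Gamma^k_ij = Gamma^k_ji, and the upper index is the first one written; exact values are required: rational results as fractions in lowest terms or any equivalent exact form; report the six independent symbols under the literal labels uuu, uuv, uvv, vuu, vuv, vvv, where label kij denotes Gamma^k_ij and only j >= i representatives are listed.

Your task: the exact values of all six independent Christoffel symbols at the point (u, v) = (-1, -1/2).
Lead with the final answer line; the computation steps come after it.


Answer: Gamma_uuu = -7252/1469, Gamma_uuv = -222/1469, Gamma_uvv = -888/1469, Gamma_vuu = -1176/1469, Gamma_vuv = -36/1469, Gamma_vvv = -144/1469

E = 1433/64, F = 111/32, G = 25/16 at the point
E_u = -1813/8, E_v = -111/16, F_u = -699/32, F_v = -231/16, G_u = -9/8, G_v = -9/2
EG - F^2 = 1469/64;  g^inv = (64/1469) * [[25/16, -111/32], [-111/32, 1433/64]]
first-kind symbols [ij,l] = (1/2)(d_i g_jl + d_j g_il - d_l g_ij): [uu,u] = E_u/2 = -1813/16, [uu,v] = F_u - E_v/2 = -147/8, [uv,u] = E_v/2 = -111/32, [uv,v] = G_u/2 = -9/16, [vv,u] = F_v - G_u/2 = -111/8, [vv,v] = G_v/2 = -9/4
Gamma^u_ij = (G*[ij,u] - F*[ij,v])/(EG - F^2), Gamma^v_ij = (E*[ij,v] - F*[ij,u])/(EG - F^2)


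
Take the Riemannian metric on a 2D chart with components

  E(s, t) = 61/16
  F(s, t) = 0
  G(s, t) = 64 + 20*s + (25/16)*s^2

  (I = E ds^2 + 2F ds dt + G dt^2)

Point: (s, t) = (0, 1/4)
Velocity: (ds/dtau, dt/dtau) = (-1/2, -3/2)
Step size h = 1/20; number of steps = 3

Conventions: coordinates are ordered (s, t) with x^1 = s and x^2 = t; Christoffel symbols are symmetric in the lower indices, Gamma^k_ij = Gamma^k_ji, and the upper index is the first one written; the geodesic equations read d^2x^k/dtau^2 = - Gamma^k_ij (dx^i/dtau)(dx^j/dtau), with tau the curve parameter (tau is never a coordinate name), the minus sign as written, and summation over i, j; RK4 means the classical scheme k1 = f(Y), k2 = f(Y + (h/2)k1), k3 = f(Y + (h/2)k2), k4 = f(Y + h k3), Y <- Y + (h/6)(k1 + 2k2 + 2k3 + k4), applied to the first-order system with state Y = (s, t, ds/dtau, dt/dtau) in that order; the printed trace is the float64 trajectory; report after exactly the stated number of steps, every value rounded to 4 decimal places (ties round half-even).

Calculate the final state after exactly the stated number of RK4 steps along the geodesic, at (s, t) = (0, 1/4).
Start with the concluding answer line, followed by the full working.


Answer: s = -0.0082, t = 0.0239, ds/dtau = 0.3916, dt/dtau = -1.5038

f(Y) = (ds/dtau, dt/dtau, -Gamma^s_ij Y'^i Y'^j, -Gamma^t_ij Y'^i Y'^j) with the Gammas evaluated at the stage position; h = 0.050000; intermediate values shown to 6 dp
step 0: s = 0.0000, t = 0.2500, ds/dtau = -0.5000, dt/dtau = -1.5000
step 1:
  k1: at (s, t) = (0.000000, 0.250000), (ds/dtau, dt/dtau) = (-0.500000, -1.500000); Gamma_sss = 0.000000, Gamma_sst = 0.000000, Gamma_stt = -2.622951, Gamma_tss = 0.000000, Gamma_tst = 0.156250, Gamma_ttt = 0.000000; k1 = (-0.500000, -1.500000, 5.901639, -0.234375)
  k2: at (s, t) = (-0.012500, 0.212500), (ds/dtau, dt/dtau) = (-0.352459, -1.505859); Gamma_sss = 0.000000, Gamma_sst = 0.000000, Gamma_stt = -2.617828, Gamma_tss = 0.000000, Gamma_tst = 0.156556, Gamma_ttt = 0.000000; k2 = (-0.352459, -1.505859, 5.936219, -0.166185)
  k3: at (s, t) = (-0.008811, 0.212354), (ds/dtau, dt/dtau) = (-0.351595, -1.504155); Gamma_sss = 0.000000, Gamma_sst = 0.000000, Gamma_stt = -2.619340, Gamma_tss = 0.000000, Gamma_tst = 0.156465, Gamma_ttt = 0.000000; k3 = (-0.351595, -1.504155, 5.926206, -0.165494)
  k4: at (s, t) = (-0.017580, 0.174792), (ds/dtau, dt/dtau) = (-0.203690, -1.508275); Gamma_sss = 0.000000, Gamma_sst = 0.000000, Gamma_stt = -2.615746, Gamma_tss = 0.000000, Gamma_tst = 0.156680, Gamma_ttt = 0.000000; k4 = (-0.203690, -1.508275, 5.950541, -0.096271)
  Y <- Y + (h/6)(k1 + 2k2 + 2k3 + k4): s = -0.0176, t = 0.1748, ds/dtau = -0.2035, dt/dtau = -1.5083
step 2:
  k1: at (s, t) = (-0.017598, 0.174764), (ds/dtau, dt/dtau) = (-0.203525, -1.508283); Gamma_sss = 0.000000, Gamma_sst = 0.000000, Gamma_stt = -2.615738, Gamma_tss = 0.000000, Gamma_tst = 0.156681, Gamma_ttt = 0.000000; k1 = (-0.203525, -1.508283, 5.950592, -0.096194)
  k2: at (s, t) = (-0.022686, 0.137057), (ds/dtau, dt/dtau) = (-0.054760, -1.510688); Gamma_sss = 0.000000, Gamma_sst = 0.000000, Gamma_stt = -2.613653, Gamma_tss = 0.000000, Gamma_tst = 0.156806, Gamma_ttt = 0.000000; k2 = (-0.054760, -1.510688, 5.964824, -0.025944)
  k3: at (s, t) = (-0.018967, 0.136997), (ds/dtau, dt/dtau) = (-0.054404, -1.508932); Gamma_sss = 0.000000, Gamma_sst = 0.000000, Gamma_stt = -2.615177, Gamma_tss = 0.000000, Gamma_tst = 0.156714, Gamma_ttt = 0.000000; k3 = (-0.054404, -1.508932, 5.954434, -0.025730)
  k4: at (s, t) = (-0.020319, 0.099318), (ds/dtau, dt/dtau) = (0.094197, -1.509570); Gamma_sss = 0.000000, Gamma_sst = 0.000000, Gamma_stt = -2.614624, Gamma_tss = 0.000000, Gamma_tst = 0.156748, Gamma_ttt = 0.000000; k4 = (0.094197, -1.509570, 5.958207, 0.044578)
  Y <- Y + (h/6)(k1 + 2k2 + 2k3 + k4): s = -0.0203, t = 0.0993, ds/dtau = 0.0944, dt/dtau = -1.5096
step 3:
  k1: at (s, t) = (-0.020329, 0.099288), (ds/dtau, dt/dtau) = (0.094370, -1.509575); Gamma_sss = 0.000000, Gamma_sst = 0.000000, Gamma_stt = -2.614619, Gamma_tss = 0.000000, Gamma_tst = 0.156748, Gamma_ttt = 0.000000; k1 = (0.094370, -1.509575, 5.958236, 0.044660)
  k2: at (s, t) = (-0.017970, 0.061549), (ds/dtau, dt/dtau) = (0.243325, -1.508458); Gamma_sss = 0.000000, Gamma_sst = 0.000000, Gamma_stt = -2.615586, Gamma_tss = 0.000000, Gamma_tst = 0.156690, Gamma_ttt = 0.000000; k2 = (0.243325, -1.508458, 5.951626, 0.115025)
  k3: at (s, t) = (-0.014246, 0.061577), (ds/dtau, dt/dtau) = (0.243160, -1.506699); Gamma_sss = 0.000000, Gamma_sst = 0.000000, Gamma_stt = -2.617112, Gamma_tss = 0.000000, Gamma_tst = 0.156599, Gamma_ttt = 0.000000; k3 = (0.243160, -1.506699, 5.941217, 0.114746)
  k4: at (s, t) = (-0.008171, 0.023953), (ds/dtau, dt/dtau) = (0.391430, -1.503837); Gamma_sss = 0.000000, Gamma_sst = 0.000000, Gamma_stt = -2.619602, Gamma_tss = 0.000000, Gamma_tst = 0.156450, Gamma_ttt = 0.000000; k4 = (0.391430, -1.503837, 5.924301, 0.184188)
  Y <- Y + (h/6)(k1 + 2k2 + 2k3 + k4): s = -0.0082, t = 0.0239, ds/dtau = 0.3916, dt/dtau = -1.5038


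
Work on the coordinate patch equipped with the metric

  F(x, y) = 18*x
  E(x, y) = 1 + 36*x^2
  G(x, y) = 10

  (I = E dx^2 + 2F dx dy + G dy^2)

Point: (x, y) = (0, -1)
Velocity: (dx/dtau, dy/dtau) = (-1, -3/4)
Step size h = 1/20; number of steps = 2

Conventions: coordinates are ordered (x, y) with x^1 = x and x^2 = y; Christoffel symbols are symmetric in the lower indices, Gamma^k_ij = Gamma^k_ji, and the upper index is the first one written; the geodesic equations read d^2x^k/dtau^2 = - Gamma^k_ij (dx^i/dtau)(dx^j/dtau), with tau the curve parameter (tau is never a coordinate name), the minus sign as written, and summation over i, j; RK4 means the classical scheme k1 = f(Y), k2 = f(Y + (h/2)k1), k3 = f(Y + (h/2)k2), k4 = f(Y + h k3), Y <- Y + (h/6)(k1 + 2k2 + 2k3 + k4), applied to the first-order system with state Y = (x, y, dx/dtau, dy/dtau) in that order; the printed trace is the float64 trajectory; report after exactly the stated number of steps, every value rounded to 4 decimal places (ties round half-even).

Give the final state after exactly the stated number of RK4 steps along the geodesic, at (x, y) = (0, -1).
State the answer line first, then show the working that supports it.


Answer: x = -0.0994, y = -1.0839, dx/dtau = -0.9827, dy/dtau = -0.9258

f(Y) = (dx/dtau, dy/dtau, -Gamma^x_ij Y'^i Y'^j, -Gamma^y_ij Y'^i Y'^j) with the Gammas evaluated at the stage position; h = 0.050000; intermediate values shown to 6 dp
step 0: x = 0.0000, y = -1.0000, dx/dtau = -1.0000, dy/dtau = -0.7500
step 1:
  k1: at (x, y) = (0.000000, -1.000000), (dx/dtau, dy/dtau) = (-1.000000, -0.750000); Gamma_xxx = 0.000000, Gamma_xxy = 0.000000, Gamma_xyy = 0.000000, Gamma_yxx = 1.800000, Gamma_yxy = 0.000000, Gamma_yyy = 0.000000; k1 = (-1.000000, -0.750000, 0.000000, -1.800000)
  k2: at (x, y) = (-0.025000, -1.018750), (dx/dtau, dy/dtau) = (-1.000000, -0.795000); Gamma_xxx = -0.089798, Gamma_xxy = 0.000000, Gamma_xyy = 0.000000, Gamma_yxx = 1.795959, Gamma_yxy = 0.000000, Gamma_yyy = 0.000000; k2 = (-1.000000, -0.795000, 0.089798, -1.795959)
  k3: at (x, y) = (-0.025000, -1.019875), (dx/dtau, dy/dtau) = (-0.997755, -0.794899); Gamma_xxx = -0.089798, Gamma_xxy = 0.000000, Gamma_xyy = 0.000000, Gamma_yxx = 1.795959, Gamma_yxy = 0.000000, Gamma_yyy = 0.000000; k3 = (-0.997755, -0.794899, 0.089395, -1.787904)
  k4: at (x, y) = (-0.049888, -1.039745), (dx/dtau, dy/dtau) = (-0.995530, -0.839395); Gamma_xxx = -0.178001, Gamma_xxy = 0.000000, Gamma_xyy = 0.000000, Gamma_yxx = 1.784016, Gamma_yxy = 0.000000, Gamma_yyy = 0.000000; k4 = (-0.995530, -0.839395, 0.176413, -1.768103)
  Y <- Y + (h/6)(k1 + 2k2 + 2k3 + k4): x = -0.0499, y = -1.0397, dx/dtau = -0.9955, dy/dtau = -0.8395
step 2:
  k1: at (x, y) = (-0.049925, -1.039743), (dx/dtau, dy/dtau) = (-0.995543, -0.839465); Gamma_xxx = -0.178133, Gamma_xxy = 0.000000, Gamma_xyy = 0.000000, Gamma_yxx = 1.783992, Gamma_yxy = 0.000000, Gamma_yyy = 0.000000; k1 = (-0.995543, -0.839465, 0.176549, -1.768126)
  k2: at (x, y) = (-0.074814, -1.060730), (dx/dtau, dy/dtau) = (-0.991130, -0.883668); Gamma_xxx = -0.264010, Gamma_xxy = 0.000000, Gamma_xyy = 0.000000, Gamma_yxx = 1.764447, Gamma_yxy = 0.000000, Gamma_yyy = 0.000000; k2 = (-0.991130, -0.883668, 0.259347, -1.733283)
  k3: at (x, y) = (-0.074704, -1.061835), (dx/dtau, dy/dtau) = (-0.989060, -0.882797); Gamma_xxx = -0.263636, Gamma_xxy = 0.000000, Gamma_xyy = 0.000000, Gamma_yxx = 1.764550, Gamma_yxy = 0.000000, Gamma_yyy = 0.000000; k3 = (-0.989060, -0.882797, 0.257899, -1.726151)
  k4: at (x, y) = (-0.099378, -1.083883), (dx/dtau, dy/dtau) = (-0.982648, -0.925773); Gamma_xxx = -0.345479, Gamma_xxy = 0.000000, Gamma_xyy = 0.000000, Gamma_yxx = 1.738200, Gamma_yxy = 0.000000, Gamma_yyy = 0.000000; k4 = (-0.982648, -0.925773, 0.333594, -1.678403)
  Y <- Y + (h/6)(k1 + 2k2 + 2k3 + k4): x = -0.0994, y = -1.0839, dx/dtau = -0.9827, dy/dtau = -0.9258


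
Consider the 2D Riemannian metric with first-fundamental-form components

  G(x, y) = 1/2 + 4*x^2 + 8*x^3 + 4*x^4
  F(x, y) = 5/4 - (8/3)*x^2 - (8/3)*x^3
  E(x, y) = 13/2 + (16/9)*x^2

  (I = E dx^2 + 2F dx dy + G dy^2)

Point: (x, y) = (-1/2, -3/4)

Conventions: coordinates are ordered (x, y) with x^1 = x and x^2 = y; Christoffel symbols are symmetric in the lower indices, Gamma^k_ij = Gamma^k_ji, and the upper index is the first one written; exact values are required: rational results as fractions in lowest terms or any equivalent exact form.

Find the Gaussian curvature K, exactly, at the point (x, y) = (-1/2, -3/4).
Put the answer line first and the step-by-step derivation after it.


Answer: K = 288/629

E = 125/18, F = 11/12, G = 3/4, EG - F^2 = 629/144 at the point
E_x = -16/9, E_y = 0, F_x = 2/3, F_y = 0, G_x = 0, G_y = 0
E_yy = 0, F_xy = 0, G_xx = -4
Compute both Brioschi determinants and normalise by (EG - F^2)^2.
M1 = [[-E_yy/2 + F_xy - G_xx/2, E_x/2, F_x - E_y/2], [F_y - G_x/2, E, F], [G_y/2, F, G]] = [[2, -8/9, 2/3], [0, 125/18, 11/12], [0, 11/12, 3/4]]; det M1 = 629/72
M2 = [[0, E_y/2, G_x/2], [E_y/2, E, F], [G_x/2, F, G]] = [[0, 0, 0], [0, 125/18, 11/12], [0, 11/12, 3/4]]; det M2 = 0
det M1 - det M2 = 629/72; K = 629/72 / (629/144)^2 = 288/629


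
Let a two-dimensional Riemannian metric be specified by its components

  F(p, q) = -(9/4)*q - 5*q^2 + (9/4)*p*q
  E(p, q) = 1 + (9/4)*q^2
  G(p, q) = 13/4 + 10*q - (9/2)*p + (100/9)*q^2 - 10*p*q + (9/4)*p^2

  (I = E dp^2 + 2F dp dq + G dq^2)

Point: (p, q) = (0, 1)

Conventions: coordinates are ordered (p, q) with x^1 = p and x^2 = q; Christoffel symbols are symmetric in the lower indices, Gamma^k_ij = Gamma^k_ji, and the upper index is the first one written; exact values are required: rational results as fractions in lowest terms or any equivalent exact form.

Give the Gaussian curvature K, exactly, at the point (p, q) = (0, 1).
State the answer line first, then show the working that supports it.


Answer: K = -729/229441

E = 13/4, F = -29/4, G = 877/36, EG - F^2 = 479/18 at the point
E_p = 0, E_q = 9/2, F_p = 9/4, F_q = -49/4, G_p = -29/2, G_q = 290/9
E_qq = 9/2, F_pq = 9/4, G_pp = 9/2
By Brioschi, K is (det M1 - det M2) divided by (EG - F^2) squared.
M1 = [[-E_qq/2 + F_pq - G_pp/2, E_p/2, F_p - E_q/2], [F_q - G_p/2, E, F], [G_q/2, F, G]] = [[-9/4, 0, 0], [-5, 13/4, -29/4], [145/9, -29/4, 877/36]]; det M1 = -479/8
M2 = [[0, E_q/2, G_p/2], [E_q/2, E, F], [G_p/2, F, G]] = [[0, 9/4, -29/4], [9/4, 13/4, -29/4], [-29/4, -29/4, 877/36]]; det M2 = -461/8
det M1 - det M2 = -9/4; K = -9/4 / (479/18)^2 = -729/229441


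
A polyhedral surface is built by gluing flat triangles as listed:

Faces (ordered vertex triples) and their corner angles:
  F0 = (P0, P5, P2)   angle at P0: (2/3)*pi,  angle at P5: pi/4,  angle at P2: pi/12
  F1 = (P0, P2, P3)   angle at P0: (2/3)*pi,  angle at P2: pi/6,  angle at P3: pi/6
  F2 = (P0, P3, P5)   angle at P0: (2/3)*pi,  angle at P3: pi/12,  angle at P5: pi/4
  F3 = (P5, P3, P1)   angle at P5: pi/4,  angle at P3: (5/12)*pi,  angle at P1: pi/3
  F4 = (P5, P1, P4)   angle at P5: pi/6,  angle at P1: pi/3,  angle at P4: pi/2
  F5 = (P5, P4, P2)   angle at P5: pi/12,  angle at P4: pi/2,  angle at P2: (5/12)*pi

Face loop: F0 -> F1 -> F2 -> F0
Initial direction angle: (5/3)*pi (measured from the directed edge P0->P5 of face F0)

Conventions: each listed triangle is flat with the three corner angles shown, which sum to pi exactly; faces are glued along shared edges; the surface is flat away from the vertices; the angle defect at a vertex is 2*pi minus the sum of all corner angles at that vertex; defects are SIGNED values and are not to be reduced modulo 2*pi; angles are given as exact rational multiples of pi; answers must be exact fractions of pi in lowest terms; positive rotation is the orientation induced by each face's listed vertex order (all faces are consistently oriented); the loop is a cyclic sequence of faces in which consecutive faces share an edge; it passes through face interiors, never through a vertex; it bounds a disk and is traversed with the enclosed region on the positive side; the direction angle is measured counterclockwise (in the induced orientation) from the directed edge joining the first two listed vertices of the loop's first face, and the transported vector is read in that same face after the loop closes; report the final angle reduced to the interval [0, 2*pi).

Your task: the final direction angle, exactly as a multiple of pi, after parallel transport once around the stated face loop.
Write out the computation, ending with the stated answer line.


enclosed vertex P0: corner angles sum to 2*pi, defect = 2*pi - 2*pi = 0
holonomy = initial angle + sum of enclosed defects (mod 2*pi), positive in the induced orientation
final angle = (5/3)*pi + 0 = (5/3)*pi (mod 2*pi)

Answer: final direction angle = (5/3)*pi


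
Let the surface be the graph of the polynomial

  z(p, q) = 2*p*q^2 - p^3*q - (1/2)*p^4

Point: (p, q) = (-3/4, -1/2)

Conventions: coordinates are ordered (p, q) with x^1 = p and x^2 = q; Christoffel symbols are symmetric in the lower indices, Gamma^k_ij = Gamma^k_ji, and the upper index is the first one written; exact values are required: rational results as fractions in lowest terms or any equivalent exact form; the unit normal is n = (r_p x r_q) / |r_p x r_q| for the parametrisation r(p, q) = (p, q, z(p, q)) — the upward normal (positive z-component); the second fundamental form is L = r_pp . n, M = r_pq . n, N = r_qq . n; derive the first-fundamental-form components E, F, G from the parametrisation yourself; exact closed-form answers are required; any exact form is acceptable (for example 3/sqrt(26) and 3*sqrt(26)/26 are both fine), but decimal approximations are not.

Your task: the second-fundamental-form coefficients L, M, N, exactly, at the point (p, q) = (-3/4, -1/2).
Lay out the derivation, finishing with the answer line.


z_p = 35/16, z_q = 123/64, z_pp = -45/8, z_pq = -59/16, z_qq = -3
E = 1481/256, F = 4305/1024, G = 19225/4096; answer radicand W^2 = 38825/4096
unnormalised second-form numerators: l = -45/8, m = -59/16, n = -3; L = l/sqrt(38825/4096), and similarly M = m/sqrt(W^2), N = n/sqrt(W^2)

Answer: L = -72*sqrt(1553)/1553, M = -236*sqrt(1553)/7765, N = -192*sqrt(1553)/7765


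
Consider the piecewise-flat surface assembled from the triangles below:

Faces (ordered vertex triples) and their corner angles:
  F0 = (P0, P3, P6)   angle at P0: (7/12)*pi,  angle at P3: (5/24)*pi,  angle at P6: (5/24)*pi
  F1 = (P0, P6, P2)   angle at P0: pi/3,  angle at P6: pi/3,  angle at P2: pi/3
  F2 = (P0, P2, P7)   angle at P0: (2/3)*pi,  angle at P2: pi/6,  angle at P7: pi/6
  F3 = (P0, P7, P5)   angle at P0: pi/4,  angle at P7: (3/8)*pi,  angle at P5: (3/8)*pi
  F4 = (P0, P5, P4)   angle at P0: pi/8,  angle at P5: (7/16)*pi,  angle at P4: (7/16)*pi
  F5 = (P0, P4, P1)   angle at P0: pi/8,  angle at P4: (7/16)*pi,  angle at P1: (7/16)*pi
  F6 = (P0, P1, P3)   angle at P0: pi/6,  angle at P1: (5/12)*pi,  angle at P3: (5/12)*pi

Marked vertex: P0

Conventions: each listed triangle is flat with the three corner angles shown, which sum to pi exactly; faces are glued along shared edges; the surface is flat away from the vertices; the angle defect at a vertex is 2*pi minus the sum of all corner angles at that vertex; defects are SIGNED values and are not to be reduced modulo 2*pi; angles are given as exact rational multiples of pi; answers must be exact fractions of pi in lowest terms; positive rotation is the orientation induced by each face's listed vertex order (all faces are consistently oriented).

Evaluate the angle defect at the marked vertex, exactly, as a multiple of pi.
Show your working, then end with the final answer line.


Sum of corner angles at P0: (9/4)*pi
defect = 2*pi - (9/4)*pi

Answer: defect(P0) = -pi/4


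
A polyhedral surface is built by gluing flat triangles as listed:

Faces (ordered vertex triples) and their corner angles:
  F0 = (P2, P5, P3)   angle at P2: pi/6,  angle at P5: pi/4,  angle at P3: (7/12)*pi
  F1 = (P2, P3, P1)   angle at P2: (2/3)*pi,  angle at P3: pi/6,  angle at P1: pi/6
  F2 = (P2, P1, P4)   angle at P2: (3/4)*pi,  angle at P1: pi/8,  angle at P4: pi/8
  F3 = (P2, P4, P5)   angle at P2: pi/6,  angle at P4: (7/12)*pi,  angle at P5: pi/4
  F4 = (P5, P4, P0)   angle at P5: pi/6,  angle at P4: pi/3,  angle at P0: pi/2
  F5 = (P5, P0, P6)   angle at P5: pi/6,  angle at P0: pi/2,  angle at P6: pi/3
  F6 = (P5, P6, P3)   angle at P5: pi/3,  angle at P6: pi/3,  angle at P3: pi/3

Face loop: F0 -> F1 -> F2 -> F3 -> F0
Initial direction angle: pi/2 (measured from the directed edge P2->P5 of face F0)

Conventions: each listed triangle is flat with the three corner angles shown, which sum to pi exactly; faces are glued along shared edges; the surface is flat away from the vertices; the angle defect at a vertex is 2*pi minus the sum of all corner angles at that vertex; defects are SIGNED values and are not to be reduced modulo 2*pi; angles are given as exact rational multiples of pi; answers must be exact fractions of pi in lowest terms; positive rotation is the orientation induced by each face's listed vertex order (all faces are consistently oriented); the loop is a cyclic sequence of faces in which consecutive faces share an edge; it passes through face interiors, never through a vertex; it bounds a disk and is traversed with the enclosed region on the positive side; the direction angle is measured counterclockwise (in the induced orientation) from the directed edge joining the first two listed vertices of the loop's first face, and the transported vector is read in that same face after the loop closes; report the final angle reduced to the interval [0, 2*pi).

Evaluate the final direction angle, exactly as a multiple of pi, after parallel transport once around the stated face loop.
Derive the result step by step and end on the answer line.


enclosed vertex P2: corner angles sum to (7/4)*pi, defect = 2*pi - (7/4)*pi = pi/4
holonomy = initial angle + sum of enclosed defects (mod 2*pi), positive in the induced orientation
final angle = pi/2 + pi/4 = (3/4)*pi (mod 2*pi)

Answer: final direction angle = (3/4)*pi


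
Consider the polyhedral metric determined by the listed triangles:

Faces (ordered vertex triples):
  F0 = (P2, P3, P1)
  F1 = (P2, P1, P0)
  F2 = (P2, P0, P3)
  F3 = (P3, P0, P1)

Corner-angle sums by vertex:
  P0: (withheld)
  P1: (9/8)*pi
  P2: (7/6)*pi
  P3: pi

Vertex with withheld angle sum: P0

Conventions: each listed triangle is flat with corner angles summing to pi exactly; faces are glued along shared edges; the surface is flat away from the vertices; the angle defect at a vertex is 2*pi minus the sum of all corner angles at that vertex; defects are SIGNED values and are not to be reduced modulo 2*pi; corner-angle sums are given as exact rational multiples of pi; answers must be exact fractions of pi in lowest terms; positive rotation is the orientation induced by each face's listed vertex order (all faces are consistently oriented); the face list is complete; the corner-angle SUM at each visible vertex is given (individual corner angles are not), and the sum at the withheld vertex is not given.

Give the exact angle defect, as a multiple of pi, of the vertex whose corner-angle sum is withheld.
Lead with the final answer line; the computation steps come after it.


Answer: defect(P0) = (31/24)*pi

V = 4, E = 6, F = 4; chi = V - E + F = 2
Gauss-Bonnet: total defect = 2*pi*chi = 4*pi; visible defects sum to (65/24)*pi


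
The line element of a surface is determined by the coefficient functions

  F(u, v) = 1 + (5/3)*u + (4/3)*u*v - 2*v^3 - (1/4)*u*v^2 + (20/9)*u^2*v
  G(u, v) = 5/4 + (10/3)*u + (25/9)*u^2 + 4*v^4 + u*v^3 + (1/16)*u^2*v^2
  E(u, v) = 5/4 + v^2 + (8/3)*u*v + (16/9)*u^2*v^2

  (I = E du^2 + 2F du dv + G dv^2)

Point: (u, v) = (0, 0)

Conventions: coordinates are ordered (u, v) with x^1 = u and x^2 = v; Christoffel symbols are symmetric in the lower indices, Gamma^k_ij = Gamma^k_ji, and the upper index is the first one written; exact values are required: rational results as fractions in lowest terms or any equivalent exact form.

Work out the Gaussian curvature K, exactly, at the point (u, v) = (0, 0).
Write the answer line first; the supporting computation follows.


Answer: K = -1568/729

E = 5/4, F = 1, G = 5/4, EG - F^2 = 9/16 at the point
E_u = 0, E_v = 0, F_u = 5/3, F_v = 0, G_u = 10/3, G_v = 0
E_vv = 2, F_uv = 4/3, G_uu = 50/9
Evaluate Brioschi's two determinant matrices M1, M2 and divide by (EG - F^2)^2.
M1 = [[-E_vv/2 + F_uv - G_uu/2, E_u/2, F_u - E_v/2], [F_v - G_u/2, E, F], [G_v/2, F, G]] = [[-22/9, 0, 5/3], [-5/3, 5/4, 1], [0, 1, 5/4]]; det M1 = -299/72
M2 = [[0, E_v/2, G_u/2], [E_v/2, E, F], [G_u/2, F, G]] = [[0, 0, 5/3], [0, 5/4, 1], [5/3, 1, 5/4]]; det M2 = -125/36
det M1 - det M2 = -49/72; K = -49/72 / (9/16)^2 = -1568/729


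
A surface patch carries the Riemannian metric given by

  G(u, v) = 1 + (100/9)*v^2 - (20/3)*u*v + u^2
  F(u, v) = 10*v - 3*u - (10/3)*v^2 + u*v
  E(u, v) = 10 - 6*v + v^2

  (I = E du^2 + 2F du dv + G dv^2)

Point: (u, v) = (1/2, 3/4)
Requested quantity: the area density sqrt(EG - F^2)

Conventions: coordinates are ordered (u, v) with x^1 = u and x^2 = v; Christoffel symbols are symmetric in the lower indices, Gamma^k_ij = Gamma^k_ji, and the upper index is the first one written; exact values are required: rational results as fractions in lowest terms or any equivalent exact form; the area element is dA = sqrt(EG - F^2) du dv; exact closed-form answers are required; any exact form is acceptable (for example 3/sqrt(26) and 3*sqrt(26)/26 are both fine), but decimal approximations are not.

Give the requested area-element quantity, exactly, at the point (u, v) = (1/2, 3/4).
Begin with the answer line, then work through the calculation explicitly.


Answer: sqrt(EG - F^2) = sqrt(161)/4

E = 97/16, F = 9/2, G = 5; EG - F^2 = 161/16


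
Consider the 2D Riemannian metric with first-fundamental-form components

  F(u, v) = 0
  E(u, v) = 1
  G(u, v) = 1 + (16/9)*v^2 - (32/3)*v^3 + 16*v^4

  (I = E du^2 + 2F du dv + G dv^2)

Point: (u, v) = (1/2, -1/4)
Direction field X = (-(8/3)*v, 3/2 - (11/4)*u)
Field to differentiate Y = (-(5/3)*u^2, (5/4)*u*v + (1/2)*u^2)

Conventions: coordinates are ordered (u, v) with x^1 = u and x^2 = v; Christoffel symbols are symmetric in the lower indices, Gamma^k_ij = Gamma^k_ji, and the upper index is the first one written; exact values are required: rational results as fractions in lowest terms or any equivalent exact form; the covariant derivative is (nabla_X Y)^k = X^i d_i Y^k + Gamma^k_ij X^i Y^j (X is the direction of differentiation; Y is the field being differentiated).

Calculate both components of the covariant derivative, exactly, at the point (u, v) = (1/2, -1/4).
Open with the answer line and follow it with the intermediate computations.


Answer: (nabla_X Y)^u = -10/9, (nabla_X Y)^v = 2579/12352

E = 1, F = 0, G = 193/144 at the point
E_u = 0, E_v = 0, F_u = 0, F_v = 0, G_u = 0, G_v = -35/9
EG - F^2 = 193/144;  g^inv = (144/193) * [[193/144, 0], [0, 1]]
first-kind symbols [ij,l] = (1/2)(d_i g_jl + d_j g_il - d_l g_ij): [uu,u] = E_u/2 = 0, [uu,v] = F_u - E_v/2 = 0, [uv,u] = E_v/2 = 0, [uv,v] = G_u/2 = 0, [vv,u] = F_v - G_u/2 = 0, [vv,v] = G_v/2 = -35/18
Gamma^u_ij = (G*[ij,u] - F*[ij,v])/(EG - F^2), Gamma^v_ij = (E*[ij,v] - F*[ij,u])/(EG - F^2)
Gamma_uuu = 0, Gamma_uuv = 0, Gamma_uvv = 0, Gamma_vuu = 0, Gamma_vuv = 0, Gamma_vvv = -280/193
X = (2/3, 1/8), Y = (-5/12, -1/32) at the point


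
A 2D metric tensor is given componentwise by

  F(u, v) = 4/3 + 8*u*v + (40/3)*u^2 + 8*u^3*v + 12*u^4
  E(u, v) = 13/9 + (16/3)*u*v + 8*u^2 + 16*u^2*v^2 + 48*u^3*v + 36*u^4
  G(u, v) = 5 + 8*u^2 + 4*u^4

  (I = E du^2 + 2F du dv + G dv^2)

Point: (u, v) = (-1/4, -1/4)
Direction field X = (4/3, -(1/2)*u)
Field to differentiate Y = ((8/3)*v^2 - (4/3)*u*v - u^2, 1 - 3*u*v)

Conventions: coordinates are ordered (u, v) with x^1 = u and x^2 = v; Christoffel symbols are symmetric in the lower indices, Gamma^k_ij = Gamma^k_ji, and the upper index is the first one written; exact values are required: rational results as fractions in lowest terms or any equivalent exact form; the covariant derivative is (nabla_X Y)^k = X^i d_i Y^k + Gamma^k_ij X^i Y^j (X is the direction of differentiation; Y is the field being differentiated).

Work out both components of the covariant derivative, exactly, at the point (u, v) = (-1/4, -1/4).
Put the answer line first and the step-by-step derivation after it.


Answer: (nabla_X Y)^u = 459349/595872, (nabla_X Y)^v = 12243/16552

E = 1537/576, F = 527/192, G = 353/64 at the point
E_u = -31/3, E_v = -31/12, F_u = -235/24, F_v = -17/8, G_u = -17/4, G_v = 0
EG - F^2 = 2069/288;  g^inv = (288/2069) * [[353/64, -527/192], [-527/192, 1537/576]]
first-kind symbols [ij,l] = (1/2)(d_i g_jl + d_j g_il - d_l g_ij): [uu,u] = E_u/2 = -31/6, [uu,v] = F_u - E_v/2 = -17/2, [uv,u] = E_v/2 = -31/24, [uv,v] = G_u/2 = -17/8, [vv,u] = F_v - G_u/2 = 0, [vv,v] = G_v/2 = 0
Gamma^u_ij = (G*[ij,u] - F*[ij,v])/(EG - F^2), Gamma^v_ij = (E*[ij,v] - F*[ij,u])/(EG - F^2)
Gamma_uuu = -1488/2069, Gamma_uuv = -372/2069, Gamma_uvv = 0, Gamma_vuu = -2448/2069, Gamma_vuv = -612/2069, Gamma_vvv = 0
X = (4/3, 1/8), Y = (1/48, 13/16) at the point


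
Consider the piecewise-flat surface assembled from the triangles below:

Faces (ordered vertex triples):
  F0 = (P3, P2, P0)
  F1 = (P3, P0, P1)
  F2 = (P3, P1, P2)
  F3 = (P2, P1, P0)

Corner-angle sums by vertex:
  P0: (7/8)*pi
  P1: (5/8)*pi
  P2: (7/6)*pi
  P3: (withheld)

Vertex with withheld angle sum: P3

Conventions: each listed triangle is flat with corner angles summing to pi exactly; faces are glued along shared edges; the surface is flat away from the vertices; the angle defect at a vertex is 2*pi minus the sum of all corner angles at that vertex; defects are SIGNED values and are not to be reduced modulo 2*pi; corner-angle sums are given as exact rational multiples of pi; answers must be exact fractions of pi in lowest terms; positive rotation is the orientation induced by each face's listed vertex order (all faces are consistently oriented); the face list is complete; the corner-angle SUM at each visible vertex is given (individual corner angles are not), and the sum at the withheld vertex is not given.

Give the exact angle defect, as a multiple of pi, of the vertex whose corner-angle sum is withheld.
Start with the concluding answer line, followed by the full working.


Answer: defect(P3) = (2/3)*pi

V = 4, E = 6, F = 4; chi = V - E + F = 2
Gauss-Bonnet: total defect = 2*pi*chi = 4*pi; visible defects sum to (10/3)*pi


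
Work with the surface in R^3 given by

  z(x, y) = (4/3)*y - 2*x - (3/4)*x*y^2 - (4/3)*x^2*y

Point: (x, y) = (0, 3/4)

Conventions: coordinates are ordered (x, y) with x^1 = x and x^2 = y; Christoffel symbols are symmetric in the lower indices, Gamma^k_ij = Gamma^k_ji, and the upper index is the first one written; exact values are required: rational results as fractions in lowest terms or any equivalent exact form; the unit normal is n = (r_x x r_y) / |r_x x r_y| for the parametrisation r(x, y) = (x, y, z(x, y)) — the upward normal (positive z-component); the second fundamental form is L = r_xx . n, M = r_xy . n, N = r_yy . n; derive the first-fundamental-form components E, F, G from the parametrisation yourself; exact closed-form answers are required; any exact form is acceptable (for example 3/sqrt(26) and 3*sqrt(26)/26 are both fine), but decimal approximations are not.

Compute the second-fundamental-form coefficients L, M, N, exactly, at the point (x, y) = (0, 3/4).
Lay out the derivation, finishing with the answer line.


z_x = -155/64, z_y = 4/3, z_xx = -2, z_xy = -9/8, z_yy = 0
E = 28121/4096, F = -155/48, G = 25/9; answer radicand W^2 = 318625/36864
unnormalised second-form numerators: l = -2, m = -9/8, n = 0; L = l/sqrt(318625/36864), and similarly M = m/sqrt(W^2), N = n/sqrt(W^2)

Answer: L = -384*sqrt(12745)/63725, M = -216*sqrt(12745)/63725, N = 0


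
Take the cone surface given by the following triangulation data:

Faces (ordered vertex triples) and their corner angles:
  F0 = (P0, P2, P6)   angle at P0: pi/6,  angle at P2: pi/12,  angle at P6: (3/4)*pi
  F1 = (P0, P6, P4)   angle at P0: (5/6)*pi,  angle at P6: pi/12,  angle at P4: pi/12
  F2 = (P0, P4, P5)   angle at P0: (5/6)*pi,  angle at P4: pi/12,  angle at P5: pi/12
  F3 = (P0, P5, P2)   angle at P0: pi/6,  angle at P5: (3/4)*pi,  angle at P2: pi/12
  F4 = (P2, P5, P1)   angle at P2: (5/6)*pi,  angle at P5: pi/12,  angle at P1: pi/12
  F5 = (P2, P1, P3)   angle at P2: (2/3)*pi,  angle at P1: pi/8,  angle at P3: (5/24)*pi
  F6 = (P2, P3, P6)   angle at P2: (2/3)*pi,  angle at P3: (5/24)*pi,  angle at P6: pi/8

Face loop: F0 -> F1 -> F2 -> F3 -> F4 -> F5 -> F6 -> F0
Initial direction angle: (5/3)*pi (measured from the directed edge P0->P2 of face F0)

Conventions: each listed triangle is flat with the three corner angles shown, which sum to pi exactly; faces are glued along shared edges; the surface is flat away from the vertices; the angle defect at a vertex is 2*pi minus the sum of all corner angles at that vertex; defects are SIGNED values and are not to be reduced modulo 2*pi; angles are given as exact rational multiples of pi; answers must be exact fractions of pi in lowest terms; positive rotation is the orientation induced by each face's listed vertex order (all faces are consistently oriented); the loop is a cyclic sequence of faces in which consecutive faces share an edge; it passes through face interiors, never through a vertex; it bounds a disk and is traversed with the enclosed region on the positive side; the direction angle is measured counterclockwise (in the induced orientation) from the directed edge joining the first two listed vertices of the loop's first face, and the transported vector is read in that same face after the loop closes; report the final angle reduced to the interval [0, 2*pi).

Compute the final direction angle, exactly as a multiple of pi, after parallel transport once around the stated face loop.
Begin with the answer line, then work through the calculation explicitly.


Answer: final direction angle = (4/3)*pi

enclosed vertex P0: corner angles sum to 2*pi, defect = 2*pi - 2*pi = 0
enclosed vertex P2: corner angles sum to (7/3)*pi, defect = 2*pi - (7/3)*pi = -pi/3
the final direction is the initial angle plus the enclosed defects, taken mod 2*pi in the induced orientation
final angle = (5/3)*pi - pi/3 = (4/3)*pi (mod 2*pi)


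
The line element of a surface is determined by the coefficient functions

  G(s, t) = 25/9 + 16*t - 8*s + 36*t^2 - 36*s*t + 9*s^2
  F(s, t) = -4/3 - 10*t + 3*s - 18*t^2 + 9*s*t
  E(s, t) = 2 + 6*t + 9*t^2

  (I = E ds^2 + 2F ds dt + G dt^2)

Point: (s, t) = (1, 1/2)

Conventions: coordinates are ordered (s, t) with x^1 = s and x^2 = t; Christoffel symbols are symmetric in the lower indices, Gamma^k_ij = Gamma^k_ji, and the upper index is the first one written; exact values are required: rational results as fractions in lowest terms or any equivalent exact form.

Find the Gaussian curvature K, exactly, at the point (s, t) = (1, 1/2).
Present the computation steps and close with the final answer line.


E = 29/4, F = -10/3, G = 25/9, EG - F^2 = 325/36 at the point
E_s = 0, E_t = 15, F_s = 15/2, F_t = -19, G_s = -8, G_t = 16
E_tt = 18, F_st = 9, G_ss = 18
Compute both Brioschi determinants and normalise by (EG - F^2)^2.
M1 = [[-E_tt/2 + F_st - G_ss/2, E_s/2, F_s - E_t/2], [F_t - G_s/2, E, F], [G_t/2, F, G]] = [[-9, 0, 0], [-15, 29/4, -10/3], [8, -10/3, 25/9]]; det M1 = -325/4
M2 = [[0, E_t/2, G_s/2], [E_t/2, E, F], [G_s/2, F, G]] = [[0, 15/2, -4], [15/2, 29/4, -10/3], [-4, -10/3, 25/9]]; det M2 = -289/4
det M1 - det M2 = -9; K = -9 / (325/36)^2 = -11664/105625

Answer: K = -11664/105625


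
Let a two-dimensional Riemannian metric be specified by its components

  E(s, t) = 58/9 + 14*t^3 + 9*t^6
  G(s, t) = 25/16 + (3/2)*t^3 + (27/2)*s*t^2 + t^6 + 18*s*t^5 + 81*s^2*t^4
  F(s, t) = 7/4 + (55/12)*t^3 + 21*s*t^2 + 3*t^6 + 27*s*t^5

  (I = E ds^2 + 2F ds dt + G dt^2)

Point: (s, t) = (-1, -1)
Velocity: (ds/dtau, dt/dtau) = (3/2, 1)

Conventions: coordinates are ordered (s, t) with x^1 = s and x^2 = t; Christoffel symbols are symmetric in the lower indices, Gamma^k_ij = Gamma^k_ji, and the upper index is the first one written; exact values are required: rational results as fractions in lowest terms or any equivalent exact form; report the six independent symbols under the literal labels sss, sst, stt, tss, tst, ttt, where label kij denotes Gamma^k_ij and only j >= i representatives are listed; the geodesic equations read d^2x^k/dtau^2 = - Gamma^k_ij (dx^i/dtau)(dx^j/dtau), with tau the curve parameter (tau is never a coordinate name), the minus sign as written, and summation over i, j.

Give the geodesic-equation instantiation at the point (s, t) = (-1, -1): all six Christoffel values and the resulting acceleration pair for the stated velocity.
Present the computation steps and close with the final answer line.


E = 13/9, F = 37/6, G = 1385/16 at the point
E_s = 0, E_t = -12, F_s = -6, F_t = -389/4, G_s = -333/2, G_t = -777/2
EG - F^2 = 12529/144;  g^inv = (144/12529) * [[1385/16, -37/6], [-37/6, 13/9]]
first-kind symbols [ij,l] = (1/2)(d_i g_jl + d_j g_il - d_l g_ij): [ss,s] = E_s/2 = 0, [ss,t] = F_s - E_t/2 = 0, [st,s] = E_t/2 = -6, [st,t] = G_s/2 = -333/4, [tt,s] = F_t - G_s/2 = -14, [tt,t] = G_t/2 = -777/4
Gamma^s_ij = (G*[ij,s] - F*[ij,t])/(EG - F^2), Gamma^t_ij = (E*[ij,t] - F*[ij,s])/(EG - F^2)
Gamma_sss = 0, Gamma_sst = -864/12529, Gamma_stt = -2016/12529, Gamma_tss = 0, Gamma_tst = -11988/12529, Gamma_ttt = -27972/12529
d^2s/dtau^2 = -(Gamma_sss*(3/2)^2 + 2*Gamma_sst*(3/2)*(1) + Gamma_stt*(1)^2) = 4608/12529
d^2t/dtau^2 = -(Gamma_tss*(3/2)^2 + 2*Gamma_tst*(3/2)*(1) + Gamma_ttt*(1)^2) = 63936/12529

Answer: Gamma_sss = 0, Gamma_sst = -864/12529, Gamma_stt = -2016/12529, Gamma_tss = 0, Gamma_tst = -11988/12529, Gamma_ttt = -27972/12529; accelerations (d^2s/dtau^2, d^2t/dtau^2) = (4608/12529, 63936/12529)
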